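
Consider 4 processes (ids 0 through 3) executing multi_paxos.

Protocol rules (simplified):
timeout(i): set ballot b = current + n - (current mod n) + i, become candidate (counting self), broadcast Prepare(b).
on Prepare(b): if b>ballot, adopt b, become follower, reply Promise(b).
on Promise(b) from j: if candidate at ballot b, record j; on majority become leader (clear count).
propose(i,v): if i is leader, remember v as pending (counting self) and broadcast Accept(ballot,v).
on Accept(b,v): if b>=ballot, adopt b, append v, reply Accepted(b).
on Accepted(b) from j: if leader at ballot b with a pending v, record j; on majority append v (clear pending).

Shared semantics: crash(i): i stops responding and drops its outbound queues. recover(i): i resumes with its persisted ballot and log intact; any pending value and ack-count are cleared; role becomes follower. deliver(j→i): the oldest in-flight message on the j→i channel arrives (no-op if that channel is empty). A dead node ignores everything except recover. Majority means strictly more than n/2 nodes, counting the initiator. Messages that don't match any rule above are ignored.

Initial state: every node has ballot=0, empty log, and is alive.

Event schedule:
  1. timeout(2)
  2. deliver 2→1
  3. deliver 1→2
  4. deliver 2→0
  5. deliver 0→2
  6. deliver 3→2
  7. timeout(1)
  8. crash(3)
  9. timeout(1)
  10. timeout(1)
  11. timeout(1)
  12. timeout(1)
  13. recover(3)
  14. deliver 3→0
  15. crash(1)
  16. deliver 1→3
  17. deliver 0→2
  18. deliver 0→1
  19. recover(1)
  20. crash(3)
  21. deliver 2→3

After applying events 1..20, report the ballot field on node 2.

[1] timeout(2) → N2(cand b6 [-])
[2] deliver 2→1 → N1(foll b6 [-])
[3] deliver 1→2 → ∅
[4] deliver 2→0 → N0(foll b6 [-])
[5] deliver 0→2 → N2(lead b6 [-])
[6] deliver 3→2 → ∅
[7] timeout(1) → N1(cand b9 [-])
[8] crash(3) → N3(✗foll b0 [-])
[9] timeout(1) → N1(cand b13 [-])
[10] timeout(1) → N1(cand b17 [-])
[11] timeout(1) → N1(cand b21 [-])
[12] timeout(1) → N1(cand b25 [-])
[13] recover(3) → N3(foll b0 [-])
[14] deliver 3→0 → ∅
[15] crash(1) → N1(✗cand b25 [-])
[16] deliver 1→3 → ∅
[17] deliver 0→2 → ∅
[18] deliver 0→1 → ∅
[19] recover(1) → N1(foll b25 [-])
[20] crash(3) → N3(✗foll b0 [-])

6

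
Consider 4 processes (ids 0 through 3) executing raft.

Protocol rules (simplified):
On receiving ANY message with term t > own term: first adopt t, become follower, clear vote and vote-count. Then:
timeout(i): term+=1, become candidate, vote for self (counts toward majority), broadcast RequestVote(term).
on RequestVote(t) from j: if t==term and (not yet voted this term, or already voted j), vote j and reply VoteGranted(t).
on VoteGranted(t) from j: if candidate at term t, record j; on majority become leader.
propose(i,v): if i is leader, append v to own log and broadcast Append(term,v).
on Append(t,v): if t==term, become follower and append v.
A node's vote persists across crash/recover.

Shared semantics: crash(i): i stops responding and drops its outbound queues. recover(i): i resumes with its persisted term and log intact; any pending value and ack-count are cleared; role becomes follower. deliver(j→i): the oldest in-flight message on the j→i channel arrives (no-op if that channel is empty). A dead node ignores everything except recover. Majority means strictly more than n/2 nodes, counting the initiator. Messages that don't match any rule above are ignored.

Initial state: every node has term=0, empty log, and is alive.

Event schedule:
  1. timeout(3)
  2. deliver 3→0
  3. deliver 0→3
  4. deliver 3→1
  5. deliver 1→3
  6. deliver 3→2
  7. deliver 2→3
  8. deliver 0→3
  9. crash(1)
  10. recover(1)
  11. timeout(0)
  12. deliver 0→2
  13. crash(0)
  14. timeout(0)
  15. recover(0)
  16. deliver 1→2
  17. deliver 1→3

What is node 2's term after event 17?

[1] timeout(3) → N3(cand t1 [-])
[2] deliver 3→0 → N0(foll t1 [-])
[3] deliver 0→3 → ∅
[4] deliver 3→1 → N1(foll t1 [-])
[5] deliver 1→3 → N3(lead t1 [-])
[6] deliver 3→2 → N2(foll t1 [-])
[7] deliver 2→3 → ∅
[8] deliver 0→3 → ∅
[9] crash(1) → N1(✗foll t1 [-])
[10] recover(1) → N1(foll t1 [-])
[11] timeout(0) → N0(cand t2 [-])
[12] deliver 0→2 → N2(foll t2 [-])
[13] crash(0) → N0(✗cand t2 [-])
[14] timeout(0) → ∅
[15] recover(0) → N0(foll t2 [-])
[16] deliver 1→2 → ∅
[17] deliver 1→3 → ∅

2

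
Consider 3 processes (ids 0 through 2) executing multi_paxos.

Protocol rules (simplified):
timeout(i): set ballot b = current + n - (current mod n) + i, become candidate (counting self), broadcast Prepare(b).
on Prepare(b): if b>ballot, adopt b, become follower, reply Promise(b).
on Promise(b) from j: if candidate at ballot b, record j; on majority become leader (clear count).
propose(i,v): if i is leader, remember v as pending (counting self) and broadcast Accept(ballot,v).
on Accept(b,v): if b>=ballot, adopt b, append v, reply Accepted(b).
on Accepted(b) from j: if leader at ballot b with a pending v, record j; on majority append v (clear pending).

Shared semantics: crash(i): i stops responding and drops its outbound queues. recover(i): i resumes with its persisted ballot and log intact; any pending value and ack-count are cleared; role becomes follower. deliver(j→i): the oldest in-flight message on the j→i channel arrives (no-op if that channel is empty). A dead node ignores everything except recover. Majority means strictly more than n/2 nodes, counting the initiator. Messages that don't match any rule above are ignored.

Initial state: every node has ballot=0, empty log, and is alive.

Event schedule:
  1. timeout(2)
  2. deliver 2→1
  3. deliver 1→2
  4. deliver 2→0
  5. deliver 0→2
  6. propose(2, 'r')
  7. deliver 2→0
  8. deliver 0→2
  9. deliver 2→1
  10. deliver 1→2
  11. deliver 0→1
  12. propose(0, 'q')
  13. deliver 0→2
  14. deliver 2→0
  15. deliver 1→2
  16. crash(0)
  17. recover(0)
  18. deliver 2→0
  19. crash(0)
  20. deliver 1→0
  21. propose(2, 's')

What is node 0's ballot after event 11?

after 1 — timeout(2): n2:cand/b5/[-]
after 2 — deliver 2→1: n1:foll/b5/[-]
after 3 — deliver 1→2: n2:lead/b5/[-]
after 4 — deliver 2→0: n0:foll/b5/[-]
after 5 — deliver 0→2: ·
after 6 — propose(2,'r'): ·
after 7 — deliver 2→0: n0:foll/b5/[r]
after 8 — deliver 0→2: n2:lead/b5/[r]
after 9 — deliver 2→1: n1:foll/b5/[r]
after 10 — deliver 1→2: ·
after 11 — deliver 0→1: ·

5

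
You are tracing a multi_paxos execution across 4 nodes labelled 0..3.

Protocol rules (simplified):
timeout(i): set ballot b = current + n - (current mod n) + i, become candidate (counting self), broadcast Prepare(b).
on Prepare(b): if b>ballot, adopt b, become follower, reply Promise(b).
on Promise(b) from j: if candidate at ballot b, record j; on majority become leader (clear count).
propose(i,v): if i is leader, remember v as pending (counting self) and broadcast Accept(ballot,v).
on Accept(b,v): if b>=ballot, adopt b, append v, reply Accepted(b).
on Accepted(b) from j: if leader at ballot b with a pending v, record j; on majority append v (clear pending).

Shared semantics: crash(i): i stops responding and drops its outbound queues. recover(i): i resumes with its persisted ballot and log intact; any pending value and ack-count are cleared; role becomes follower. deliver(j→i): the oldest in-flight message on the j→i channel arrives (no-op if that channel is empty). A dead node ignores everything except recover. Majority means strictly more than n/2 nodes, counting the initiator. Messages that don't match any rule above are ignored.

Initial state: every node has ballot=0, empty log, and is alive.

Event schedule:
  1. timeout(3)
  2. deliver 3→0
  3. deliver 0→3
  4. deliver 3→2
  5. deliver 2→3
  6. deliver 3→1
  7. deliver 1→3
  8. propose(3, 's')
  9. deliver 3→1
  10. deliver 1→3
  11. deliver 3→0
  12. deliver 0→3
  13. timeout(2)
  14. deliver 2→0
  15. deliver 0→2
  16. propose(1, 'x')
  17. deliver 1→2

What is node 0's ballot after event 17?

10

1. timeout(3):  <3:cand b7 ->
2. deliver 3→0:  <0:foll b7 ->
3. deliver 0→3:  nop
4. deliver 3→2:  <2:foll b7 ->
5. deliver 2→3:  <3:lead b7 ->
6. deliver 3→1:  <1:foll b7 ->
7. deliver 1→3:  nop
8. propose(3,'s'):  nop
9. deliver 3→1:  <1:foll b7 s>
10. deliver 1→3:  nop
11. deliver 3→0:  <0:foll b7 s>
12. deliver 0→3:  <3:lead b7 s>
13. timeout(2):  <2:cand b10 ->
14. deliver 2→0:  <0:foll b10 s>
15. deliver 0→2:  nop
16. propose(1,'x'):  nop
17. deliver 1→2:  nop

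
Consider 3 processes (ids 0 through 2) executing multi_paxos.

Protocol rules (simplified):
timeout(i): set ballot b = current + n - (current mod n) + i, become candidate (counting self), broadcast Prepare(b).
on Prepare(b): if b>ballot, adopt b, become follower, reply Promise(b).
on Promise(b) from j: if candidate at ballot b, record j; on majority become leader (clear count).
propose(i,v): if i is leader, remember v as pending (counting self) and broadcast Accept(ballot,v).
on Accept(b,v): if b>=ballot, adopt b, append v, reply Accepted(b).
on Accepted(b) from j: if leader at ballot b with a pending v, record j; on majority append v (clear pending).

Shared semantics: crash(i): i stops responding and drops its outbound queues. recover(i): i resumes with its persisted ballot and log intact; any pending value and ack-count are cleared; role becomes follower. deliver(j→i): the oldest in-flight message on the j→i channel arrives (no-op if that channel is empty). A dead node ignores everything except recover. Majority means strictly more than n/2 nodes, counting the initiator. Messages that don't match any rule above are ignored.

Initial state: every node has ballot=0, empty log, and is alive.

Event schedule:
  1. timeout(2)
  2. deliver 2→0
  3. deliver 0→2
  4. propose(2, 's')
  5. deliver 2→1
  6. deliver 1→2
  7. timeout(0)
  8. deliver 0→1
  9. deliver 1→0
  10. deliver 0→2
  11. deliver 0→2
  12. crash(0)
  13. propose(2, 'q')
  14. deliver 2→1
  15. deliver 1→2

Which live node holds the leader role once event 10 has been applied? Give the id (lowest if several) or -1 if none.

step 1 timeout(2): 2={cand,b=5,log=-}
step 2 deliver 2→0: 0={foll,b=5,log=-}
step 3 deliver 0→2: 2={lead,b=5,log=-}
step 4 propose(2,'s'): —
step 5 deliver 2→1: 1={foll,b=5,log=-}
step 6 deliver 1→2: —
step 7 timeout(0): 0={cand,b=6,log=-}
step 8 deliver 0→1: 1={foll,b=6,log=-}
step 9 deliver 1→0: 0={lead,b=6,log=-}
step 10 deliver 0→2: 2={foll,b=6,log=-}

0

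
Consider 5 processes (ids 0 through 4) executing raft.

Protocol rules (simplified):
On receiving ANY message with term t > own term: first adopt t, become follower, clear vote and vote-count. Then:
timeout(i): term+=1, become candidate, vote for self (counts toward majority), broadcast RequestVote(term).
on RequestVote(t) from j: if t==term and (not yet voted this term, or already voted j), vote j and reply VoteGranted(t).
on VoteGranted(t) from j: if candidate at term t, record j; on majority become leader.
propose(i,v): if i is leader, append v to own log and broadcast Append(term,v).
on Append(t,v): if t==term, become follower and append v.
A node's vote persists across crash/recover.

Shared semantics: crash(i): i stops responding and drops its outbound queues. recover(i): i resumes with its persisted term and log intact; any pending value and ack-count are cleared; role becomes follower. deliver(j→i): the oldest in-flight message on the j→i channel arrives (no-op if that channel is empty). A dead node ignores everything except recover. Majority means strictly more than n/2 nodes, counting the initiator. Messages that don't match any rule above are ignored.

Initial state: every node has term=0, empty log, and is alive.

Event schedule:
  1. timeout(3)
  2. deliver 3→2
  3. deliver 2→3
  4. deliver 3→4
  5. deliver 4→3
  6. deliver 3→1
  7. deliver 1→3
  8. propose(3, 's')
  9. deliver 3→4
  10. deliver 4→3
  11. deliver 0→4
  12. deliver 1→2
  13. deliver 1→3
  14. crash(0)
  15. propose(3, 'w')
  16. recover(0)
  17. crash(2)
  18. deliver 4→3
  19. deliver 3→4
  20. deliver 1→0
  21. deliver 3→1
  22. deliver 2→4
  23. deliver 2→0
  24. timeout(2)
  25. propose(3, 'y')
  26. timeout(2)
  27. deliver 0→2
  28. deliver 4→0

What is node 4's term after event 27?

1. timeout(3):  <3:cand t1 ->
2. deliver 3→2:  <2:foll t1 ->
3. deliver 2→3:  nop
4. deliver 3→4:  <4:foll t1 ->
5. deliver 4→3:  <3:lead t1 ->
6. deliver 3→1:  <1:foll t1 ->
7. deliver 1→3:  nop
8. propose(3,'s'):  <3:lead t1 s>
9. deliver 3→4:  <4:foll t1 s>
10. deliver 4→3:  nop
11. deliver 0→4:  nop
12. deliver 1→2:  nop
13. deliver 1→3:  nop
14. crash(0):  <0:✗foll t0 ->
15. propose(3,'w'):  <3:lead t1 s,w>
16. recover(0):  <0:foll t0 ->
17. crash(2):  <2:✗foll t1 ->
18. deliver 4→3:  nop
19. deliver 3→4:  <4:foll t1 s,w>
20. deliver 1→0:  nop
21. deliver 3→1:  <1:foll t1 s>
22. deliver 2→4:  nop
23. deliver 2→0:  nop
24. timeout(2):  nop
25. propose(3,'y'):  <3:lead t1 s,w,y>
26. timeout(2):  nop
27. deliver 0→2:  nop

1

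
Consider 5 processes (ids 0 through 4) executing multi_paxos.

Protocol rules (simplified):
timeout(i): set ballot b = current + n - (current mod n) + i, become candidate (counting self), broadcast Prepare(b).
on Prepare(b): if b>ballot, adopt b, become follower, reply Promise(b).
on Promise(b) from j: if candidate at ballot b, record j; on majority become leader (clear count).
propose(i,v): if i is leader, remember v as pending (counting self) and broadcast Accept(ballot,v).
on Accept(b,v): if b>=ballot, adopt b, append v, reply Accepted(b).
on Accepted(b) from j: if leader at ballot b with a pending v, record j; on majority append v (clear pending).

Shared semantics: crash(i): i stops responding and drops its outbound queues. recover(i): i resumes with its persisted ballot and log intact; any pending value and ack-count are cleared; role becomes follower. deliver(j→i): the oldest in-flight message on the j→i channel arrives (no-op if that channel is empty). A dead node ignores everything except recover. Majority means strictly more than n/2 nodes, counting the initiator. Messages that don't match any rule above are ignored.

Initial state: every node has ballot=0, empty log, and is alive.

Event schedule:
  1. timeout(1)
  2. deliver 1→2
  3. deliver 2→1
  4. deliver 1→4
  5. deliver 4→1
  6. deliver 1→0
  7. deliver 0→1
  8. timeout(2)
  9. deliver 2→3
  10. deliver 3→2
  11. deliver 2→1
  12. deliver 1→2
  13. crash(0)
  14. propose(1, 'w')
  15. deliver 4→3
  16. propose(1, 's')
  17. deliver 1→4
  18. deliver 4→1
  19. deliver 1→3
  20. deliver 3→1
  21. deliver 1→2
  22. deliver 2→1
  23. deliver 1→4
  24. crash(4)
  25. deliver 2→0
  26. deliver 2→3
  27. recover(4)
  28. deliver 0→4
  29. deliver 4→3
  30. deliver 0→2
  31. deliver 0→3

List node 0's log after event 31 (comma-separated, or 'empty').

e1 timeout(1): 1[cand,b=6,-]
e2 deliver 1→2: 2[foll,b=6,-]
e3 deliver 2→1: ·
e4 deliver 1→4: 4[foll,b=6,-]
e5 deliver 4→1: 1[lead,b=6,-]
e6 deliver 1→0: 0[foll,b=6,-]
e7 deliver 0→1: ·
e8 timeout(2): 2[cand,b=12,-]
e9 deliver 2→3: 3[foll,b=12,-]
e10 deliver 3→2: ·
e11 deliver 2→1: 1[foll,b=12,-]
e12 deliver 1→2: 2[lead,b=12,-]
e13 crash(0): 0[✗foll,b=6,-]
e14 propose(1,'w'): ·
e15 deliver 4→3: ·
e16 propose(1,'s'): ·
e17 deliver 1→4: ·
e18 deliver 4→1: ·
e19 deliver 1→3: ·
e20 deliver 3→1: ·
e21 deliver 1→2: ·
e22 deliver 2→1: ·
e23 deliver 1→4: ·
e24 crash(4): 4[✗foll,b=6,-]
e25 deliver 2→0: ·
e26 deliver 2→3: ·
e27 recover(4): 4[foll,b=6,-]
e28 deliver 0→4: ·
e29 deliver 4→3: ·
e30 deliver 0→2: ·
e31 deliver 0→3: ·

empty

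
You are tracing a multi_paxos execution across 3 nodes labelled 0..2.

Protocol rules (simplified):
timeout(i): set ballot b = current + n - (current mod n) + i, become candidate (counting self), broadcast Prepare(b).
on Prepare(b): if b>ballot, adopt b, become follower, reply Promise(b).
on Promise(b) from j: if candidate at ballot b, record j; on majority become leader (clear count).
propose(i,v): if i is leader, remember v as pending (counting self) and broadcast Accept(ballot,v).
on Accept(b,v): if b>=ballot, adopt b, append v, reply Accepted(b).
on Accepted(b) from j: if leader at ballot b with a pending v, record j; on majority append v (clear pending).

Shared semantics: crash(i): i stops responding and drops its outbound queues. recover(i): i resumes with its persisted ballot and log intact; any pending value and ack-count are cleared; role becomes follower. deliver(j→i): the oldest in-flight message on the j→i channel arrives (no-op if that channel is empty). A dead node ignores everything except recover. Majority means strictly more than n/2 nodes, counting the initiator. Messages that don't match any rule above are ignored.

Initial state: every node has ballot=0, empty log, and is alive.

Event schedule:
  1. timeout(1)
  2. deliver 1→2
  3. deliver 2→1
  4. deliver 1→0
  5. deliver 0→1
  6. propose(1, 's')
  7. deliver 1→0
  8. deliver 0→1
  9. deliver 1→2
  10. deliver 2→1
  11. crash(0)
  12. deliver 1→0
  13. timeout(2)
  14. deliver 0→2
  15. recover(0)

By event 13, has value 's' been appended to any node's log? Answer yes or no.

[1] timeout(1) → N1(cand b4 [-])
[2] deliver 1→2 → N2(foll b4 [-])
[3] deliver 2→1 → N1(lead b4 [-])
[4] deliver 1→0 → N0(foll b4 [-])
[5] deliver 0→1 → ∅
[6] propose(1,'s') → ∅
[7] deliver 1→0 → N0(foll b4 [s])
[8] deliver 0→1 → N1(lead b4 [s])
[9] deliver 1→2 → N2(foll b4 [s])
[10] deliver 2→1 → ∅
[11] crash(0) → N0(✗foll b4 [s])
[12] deliver 1→0 → ∅
[13] timeout(2) → N2(cand b8 [s])

yes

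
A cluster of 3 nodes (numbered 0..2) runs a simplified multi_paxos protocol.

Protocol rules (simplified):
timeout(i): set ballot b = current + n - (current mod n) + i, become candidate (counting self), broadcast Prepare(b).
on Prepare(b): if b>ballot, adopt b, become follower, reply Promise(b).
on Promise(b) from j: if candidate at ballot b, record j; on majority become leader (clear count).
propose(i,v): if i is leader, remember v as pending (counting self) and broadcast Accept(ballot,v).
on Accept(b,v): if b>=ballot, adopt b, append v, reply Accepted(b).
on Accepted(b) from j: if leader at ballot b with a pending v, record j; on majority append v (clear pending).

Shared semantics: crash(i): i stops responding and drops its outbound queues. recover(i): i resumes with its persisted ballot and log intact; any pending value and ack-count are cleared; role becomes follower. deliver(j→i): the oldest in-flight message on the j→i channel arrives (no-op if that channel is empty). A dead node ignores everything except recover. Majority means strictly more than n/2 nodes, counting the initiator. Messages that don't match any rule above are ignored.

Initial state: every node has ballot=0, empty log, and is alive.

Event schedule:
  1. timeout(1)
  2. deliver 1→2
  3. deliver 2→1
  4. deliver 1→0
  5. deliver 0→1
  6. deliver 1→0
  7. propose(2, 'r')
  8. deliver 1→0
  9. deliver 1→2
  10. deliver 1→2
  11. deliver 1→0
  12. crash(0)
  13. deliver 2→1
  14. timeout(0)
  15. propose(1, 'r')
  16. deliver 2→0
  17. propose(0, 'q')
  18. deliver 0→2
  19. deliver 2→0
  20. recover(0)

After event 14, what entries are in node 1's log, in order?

empty

1. timeout(1):  <1:cand b4 ->
2. deliver 1→2:  <2:foll b4 ->
3. deliver 2→1:  <1:lead b4 ->
4. deliver 1→0:  <0:foll b4 ->
5. deliver 0→1:  nop
6. deliver 1→0:  nop
7. propose(2,'r'):  nop
8. deliver 1→0:  nop
9. deliver 1→2:  nop
10. deliver 1→2:  nop
11. deliver 1→0:  nop
12. crash(0):  <0:✗foll b4 ->
13. deliver 2→1:  nop
14. timeout(0):  nop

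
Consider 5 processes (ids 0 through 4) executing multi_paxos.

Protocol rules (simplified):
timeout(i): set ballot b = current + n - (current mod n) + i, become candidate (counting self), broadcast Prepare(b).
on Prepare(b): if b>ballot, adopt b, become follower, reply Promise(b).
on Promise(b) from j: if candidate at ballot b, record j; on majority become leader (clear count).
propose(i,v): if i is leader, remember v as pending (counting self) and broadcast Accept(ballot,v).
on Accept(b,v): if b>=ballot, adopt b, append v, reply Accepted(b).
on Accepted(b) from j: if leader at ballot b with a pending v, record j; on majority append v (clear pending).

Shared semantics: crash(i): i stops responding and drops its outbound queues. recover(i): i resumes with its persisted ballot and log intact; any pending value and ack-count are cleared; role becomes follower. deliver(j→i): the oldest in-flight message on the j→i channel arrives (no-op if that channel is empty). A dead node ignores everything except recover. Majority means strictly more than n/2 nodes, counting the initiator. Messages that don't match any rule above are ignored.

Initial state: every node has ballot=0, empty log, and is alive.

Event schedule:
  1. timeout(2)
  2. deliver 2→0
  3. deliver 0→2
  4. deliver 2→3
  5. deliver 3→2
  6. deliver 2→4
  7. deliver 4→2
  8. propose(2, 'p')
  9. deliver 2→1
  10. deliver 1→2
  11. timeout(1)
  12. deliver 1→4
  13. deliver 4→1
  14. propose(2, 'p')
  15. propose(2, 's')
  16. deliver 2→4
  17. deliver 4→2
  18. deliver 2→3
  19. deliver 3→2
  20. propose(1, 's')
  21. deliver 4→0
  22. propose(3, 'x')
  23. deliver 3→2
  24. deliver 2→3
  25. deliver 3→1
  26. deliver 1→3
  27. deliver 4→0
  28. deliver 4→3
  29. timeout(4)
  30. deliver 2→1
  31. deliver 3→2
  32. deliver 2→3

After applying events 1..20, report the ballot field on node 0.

7

e1 timeout(2): 2[cand,b=7,-]
e2 deliver 2→0: 0[foll,b=7,-]
e3 deliver 0→2: ·
e4 deliver 2→3: 3[foll,b=7,-]
e5 deliver 3→2: 2[lead,b=7,-]
e6 deliver 2→4: 4[foll,b=7,-]
e7 deliver 4→2: ·
e8 propose(2,'p'): ·
e9 deliver 2→1: 1[foll,b=7,-]
e10 deliver 1→2: ·
e11 timeout(1): 1[cand,b=11,-]
e12 deliver 1→4: 4[foll,b=11,-]
e13 deliver 4→1: ·
e14 propose(2,'p'): ·
e15 propose(2,'s'): ·
e16 deliver 2→4: ·
e17 deliver 4→2: ·
e18 deliver 2→3: 3[foll,b=7,p]
e19 deliver 3→2: ·
e20 propose(1,'s'): ·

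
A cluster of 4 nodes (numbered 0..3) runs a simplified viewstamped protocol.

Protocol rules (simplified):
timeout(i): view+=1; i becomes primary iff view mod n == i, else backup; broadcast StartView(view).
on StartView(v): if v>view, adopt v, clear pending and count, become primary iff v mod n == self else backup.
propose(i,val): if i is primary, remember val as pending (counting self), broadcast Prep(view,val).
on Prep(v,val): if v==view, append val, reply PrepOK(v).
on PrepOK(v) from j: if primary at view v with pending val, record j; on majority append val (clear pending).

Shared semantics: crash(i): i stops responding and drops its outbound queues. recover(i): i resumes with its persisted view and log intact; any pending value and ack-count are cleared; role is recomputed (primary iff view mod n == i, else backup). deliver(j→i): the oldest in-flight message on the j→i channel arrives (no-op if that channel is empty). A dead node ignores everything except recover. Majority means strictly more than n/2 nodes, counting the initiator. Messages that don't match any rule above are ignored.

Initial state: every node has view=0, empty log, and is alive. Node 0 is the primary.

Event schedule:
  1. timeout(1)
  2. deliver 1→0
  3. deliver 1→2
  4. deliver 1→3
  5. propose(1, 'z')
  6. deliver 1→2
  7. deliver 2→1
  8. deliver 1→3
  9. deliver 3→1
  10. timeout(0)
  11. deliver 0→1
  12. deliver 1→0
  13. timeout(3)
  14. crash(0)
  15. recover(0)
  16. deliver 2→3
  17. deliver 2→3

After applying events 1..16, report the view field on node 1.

2

e1 timeout(1): 1[prim,v=1,-]
e2 deliver 1→0: 0[back,v=1,-]
e3 deliver 1→2: 2[back,v=1,-]
e4 deliver 1→3: 3[back,v=1,-]
e5 propose(1,'z'): ·
e6 deliver 1→2: 2[back,v=1,z]
e7 deliver 2→1: ·
e8 deliver 1→3: 3[back,v=1,z]
e9 deliver 3→1: 1[prim,v=1,z]
e10 timeout(0): 0[back,v=2,-]
e11 deliver 0→1: 1[back,v=2,z]
e12 deliver 1→0: ·
e13 timeout(3): 3[back,v=2,z]
e14 crash(0): 0[✗back,v=2,-]
e15 recover(0): 0[back,v=2,-]
e16 deliver 2→3: ·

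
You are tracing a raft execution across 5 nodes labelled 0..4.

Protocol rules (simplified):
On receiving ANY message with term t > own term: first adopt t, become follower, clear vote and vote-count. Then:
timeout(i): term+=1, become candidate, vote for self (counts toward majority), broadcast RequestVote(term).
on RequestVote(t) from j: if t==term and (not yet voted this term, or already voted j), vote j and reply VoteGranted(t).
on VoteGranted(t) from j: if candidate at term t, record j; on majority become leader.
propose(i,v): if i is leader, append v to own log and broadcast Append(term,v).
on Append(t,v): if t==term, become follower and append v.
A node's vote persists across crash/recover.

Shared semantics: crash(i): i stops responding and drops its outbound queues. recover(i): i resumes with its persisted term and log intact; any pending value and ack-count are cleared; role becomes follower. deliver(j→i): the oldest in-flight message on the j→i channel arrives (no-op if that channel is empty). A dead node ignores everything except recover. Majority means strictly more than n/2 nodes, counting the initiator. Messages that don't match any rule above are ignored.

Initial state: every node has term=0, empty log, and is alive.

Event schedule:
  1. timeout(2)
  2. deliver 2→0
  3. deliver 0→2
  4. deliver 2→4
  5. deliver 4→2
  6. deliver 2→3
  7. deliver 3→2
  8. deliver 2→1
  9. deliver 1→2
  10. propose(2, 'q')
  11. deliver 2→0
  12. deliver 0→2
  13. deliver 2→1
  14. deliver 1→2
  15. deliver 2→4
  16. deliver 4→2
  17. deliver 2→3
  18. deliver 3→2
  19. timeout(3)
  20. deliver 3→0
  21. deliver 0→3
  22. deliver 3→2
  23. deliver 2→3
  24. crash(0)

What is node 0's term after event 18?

1

after 1 — timeout(2): n2:cand/t1/[-]
after 2 — deliver 2→0: n0:foll/t1/[-]
after 3 — deliver 0→2: ·
after 4 — deliver 2→4: n4:foll/t1/[-]
after 5 — deliver 4→2: n2:lead/t1/[-]
after 6 — deliver 2→3: n3:foll/t1/[-]
after 7 — deliver 3→2: ·
after 8 — deliver 2→1: n1:foll/t1/[-]
after 9 — deliver 1→2: ·
after 10 — propose(2,'q'): n2:lead/t1/[q]
after 11 — deliver 2→0: n0:foll/t1/[q]
after 12 — deliver 0→2: ·
after 13 — deliver 2→1: n1:foll/t1/[q]
after 14 — deliver 1→2: ·
after 15 — deliver 2→4: n4:foll/t1/[q]
after 16 — deliver 4→2: ·
after 17 — deliver 2→3: n3:foll/t1/[q]
after 18 — deliver 3→2: ·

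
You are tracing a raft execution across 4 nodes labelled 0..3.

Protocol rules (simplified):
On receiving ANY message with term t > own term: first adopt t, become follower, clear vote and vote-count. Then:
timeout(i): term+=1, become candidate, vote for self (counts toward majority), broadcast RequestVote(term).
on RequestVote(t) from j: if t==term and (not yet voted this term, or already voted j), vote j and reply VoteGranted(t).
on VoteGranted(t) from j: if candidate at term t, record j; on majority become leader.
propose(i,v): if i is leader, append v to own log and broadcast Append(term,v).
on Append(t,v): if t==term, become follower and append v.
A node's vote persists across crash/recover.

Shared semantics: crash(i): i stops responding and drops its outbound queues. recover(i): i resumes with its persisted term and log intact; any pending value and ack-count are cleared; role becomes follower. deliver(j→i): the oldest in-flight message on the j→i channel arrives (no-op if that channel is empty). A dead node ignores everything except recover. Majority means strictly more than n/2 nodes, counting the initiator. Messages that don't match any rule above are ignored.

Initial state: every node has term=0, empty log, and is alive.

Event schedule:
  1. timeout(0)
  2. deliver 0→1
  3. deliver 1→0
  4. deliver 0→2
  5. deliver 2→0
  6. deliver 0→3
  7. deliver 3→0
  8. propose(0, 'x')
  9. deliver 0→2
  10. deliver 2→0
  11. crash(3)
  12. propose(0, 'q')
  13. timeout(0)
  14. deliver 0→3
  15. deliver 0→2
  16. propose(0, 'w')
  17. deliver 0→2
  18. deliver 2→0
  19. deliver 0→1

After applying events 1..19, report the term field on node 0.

after 1 — timeout(0): n0:cand/t1/[-]
after 2 — deliver 0→1: n1:foll/t1/[-]
after 3 — deliver 1→0: ·
after 4 — deliver 0→2: n2:foll/t1/[-]
after 5 — deliver 2→0: n0:lead/t1/[-]
after 6 — deliver 0→3: n3:foll/t1/[-]
after 7 — deliver 3→0: ·
after 8 — propose(0,'x'): n0:lead/t1/[x]
after 9 — deliver 0→2: n2:foll/t1/[x]
after 10 — deliver 2→0: ·
after 11 — crash(3): n3:✗foll/t1/[-]
after 12 — propose(0,'q'): n0:lead/t1/[x,q]
after 13 — timeout(0): n0:cand/t2/[x,q]
after 14 — deliver 0→3: ·
after 15 — deliver 0→2: n2:foll/t1/[x,q]
after 16 — propose(0,'w'): ·
after 17 — deliver 0→2: n2:foll/t2/[x,q]
after 18 — deliver 2→0: ·
after 19 — deliver 0→1: n1:foll/t1/[x]

2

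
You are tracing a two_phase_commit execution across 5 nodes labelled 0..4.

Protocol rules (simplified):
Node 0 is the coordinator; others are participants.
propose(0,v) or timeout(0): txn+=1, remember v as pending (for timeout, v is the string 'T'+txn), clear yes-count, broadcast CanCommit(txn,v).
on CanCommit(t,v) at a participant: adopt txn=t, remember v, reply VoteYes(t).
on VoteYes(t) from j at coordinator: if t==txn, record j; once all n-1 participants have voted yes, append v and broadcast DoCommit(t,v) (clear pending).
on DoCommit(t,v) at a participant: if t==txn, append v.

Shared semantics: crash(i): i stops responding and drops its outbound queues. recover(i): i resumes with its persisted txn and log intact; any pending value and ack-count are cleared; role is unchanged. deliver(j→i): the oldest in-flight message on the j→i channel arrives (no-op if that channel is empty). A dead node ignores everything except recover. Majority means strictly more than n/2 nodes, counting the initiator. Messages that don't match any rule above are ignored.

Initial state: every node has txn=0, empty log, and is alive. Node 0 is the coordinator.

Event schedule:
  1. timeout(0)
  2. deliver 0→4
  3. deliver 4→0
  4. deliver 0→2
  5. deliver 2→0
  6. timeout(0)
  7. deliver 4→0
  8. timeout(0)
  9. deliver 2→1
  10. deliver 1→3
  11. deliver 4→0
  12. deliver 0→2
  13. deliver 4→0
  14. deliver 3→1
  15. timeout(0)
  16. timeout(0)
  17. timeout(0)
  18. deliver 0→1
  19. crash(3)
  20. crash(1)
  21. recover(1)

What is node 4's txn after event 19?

1. timeout(0):  <0:coor t1 ->
2. deliver 0→4:  <4:part t1 ->
3. deliver 4→0:  nop
4. deliver 0→2:  <2:part t1 ->
5. deliver 2→0:  nop
6. timeout(0):  <0:coor t2 ->
7. deliver 4→0:  nop
8. timeout(0):  <0:coor t3 ->
9. deliver 2→1:  nop
10. deliver 1→3:  nop
11. deliver 4→0:  nop
12. deliver 0→2:  <2:part t2 ->
13. deliver 4→0:  nop
14. deliver 3→1:  nop
15. timeout(0):  <0:coor t4 ->
16. timeout(0):  <0:coor t5 ->
17. timeout(0):  <0:coor t6 ->
18. deliver 0→1:  <1:part t1 ->
19. crash(3):  <3:✗part t0 ->

1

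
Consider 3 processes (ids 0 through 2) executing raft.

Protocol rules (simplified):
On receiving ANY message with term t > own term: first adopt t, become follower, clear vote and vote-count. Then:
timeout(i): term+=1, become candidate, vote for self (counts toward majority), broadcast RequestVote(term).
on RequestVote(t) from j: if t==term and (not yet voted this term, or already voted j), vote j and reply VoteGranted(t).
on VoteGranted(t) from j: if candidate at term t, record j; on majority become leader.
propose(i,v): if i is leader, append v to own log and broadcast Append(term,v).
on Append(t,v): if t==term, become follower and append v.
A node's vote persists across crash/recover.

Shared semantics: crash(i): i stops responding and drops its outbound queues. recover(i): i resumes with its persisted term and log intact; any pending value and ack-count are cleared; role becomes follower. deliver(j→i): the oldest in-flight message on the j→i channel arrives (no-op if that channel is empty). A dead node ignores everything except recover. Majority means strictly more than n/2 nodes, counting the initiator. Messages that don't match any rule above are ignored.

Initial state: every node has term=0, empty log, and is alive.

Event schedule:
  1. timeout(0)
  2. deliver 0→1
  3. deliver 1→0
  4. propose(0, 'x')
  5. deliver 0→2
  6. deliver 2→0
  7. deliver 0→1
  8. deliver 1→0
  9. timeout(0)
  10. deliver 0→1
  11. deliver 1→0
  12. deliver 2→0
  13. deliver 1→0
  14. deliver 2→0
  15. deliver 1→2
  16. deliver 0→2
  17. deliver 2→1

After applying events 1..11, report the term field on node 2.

1

e1 timeout(0): 0[cand,t=1,-]
e2 deliver 0→1: 1[foll,t=1,-]
e3 deliver 1→0: 0[lead,t=1,-]
e4 propose(0,'x'): 0[lead,t=1,x]
e5 deliver 0→2: 2[foll,t=1,-]
e6 deliver 2→0: ·
e7 deliver 0→1: 1[foll,t=1,x]
e8 deliver 1→0: ·
e9 timeout(0): 0[cand,t=2,x]
e10 deliver 0→1: 1[foll,t=2,x]
e11 deliver 1→0: 0[lead,t=2,x]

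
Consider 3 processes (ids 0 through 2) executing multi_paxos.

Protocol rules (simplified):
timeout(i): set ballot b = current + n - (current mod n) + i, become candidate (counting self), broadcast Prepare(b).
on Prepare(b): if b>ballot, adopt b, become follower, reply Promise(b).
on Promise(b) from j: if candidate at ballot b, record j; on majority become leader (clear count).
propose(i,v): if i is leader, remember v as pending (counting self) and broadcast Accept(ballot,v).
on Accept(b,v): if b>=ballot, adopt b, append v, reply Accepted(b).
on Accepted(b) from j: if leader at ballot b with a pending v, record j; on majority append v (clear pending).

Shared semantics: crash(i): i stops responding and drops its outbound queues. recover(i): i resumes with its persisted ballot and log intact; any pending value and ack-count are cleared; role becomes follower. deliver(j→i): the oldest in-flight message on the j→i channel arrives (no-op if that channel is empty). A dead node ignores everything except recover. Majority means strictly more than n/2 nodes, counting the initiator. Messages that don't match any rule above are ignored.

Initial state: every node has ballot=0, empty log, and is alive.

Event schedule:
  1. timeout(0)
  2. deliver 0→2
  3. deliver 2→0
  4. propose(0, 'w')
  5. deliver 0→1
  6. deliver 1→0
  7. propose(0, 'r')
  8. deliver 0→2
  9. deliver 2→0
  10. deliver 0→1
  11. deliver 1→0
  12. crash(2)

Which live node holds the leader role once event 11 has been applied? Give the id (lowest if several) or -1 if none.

0

step 1 timeout(0): 0={cand,b=3,log=-}
step 2 deliver 0→2: 2={foll,b=3,log=-}
step 3 deliver 2→0: 0={lead,b=3,log=-}
step 4 propose(0,'w'): —
step 5 deliver 0→1: 1={foll,b=3,log=-}
step 6 deliver 1→0: —
step 7 propose(0,'r'): —
step 8 deliver 0→2: 2={foll,b=3,log=w}
step 9 deliver 2→0: 0={lead,b=3,log=r}
step 10 deliver 0→1: 1={foll,b=3,log=w}
step 11 deliver 1→0: —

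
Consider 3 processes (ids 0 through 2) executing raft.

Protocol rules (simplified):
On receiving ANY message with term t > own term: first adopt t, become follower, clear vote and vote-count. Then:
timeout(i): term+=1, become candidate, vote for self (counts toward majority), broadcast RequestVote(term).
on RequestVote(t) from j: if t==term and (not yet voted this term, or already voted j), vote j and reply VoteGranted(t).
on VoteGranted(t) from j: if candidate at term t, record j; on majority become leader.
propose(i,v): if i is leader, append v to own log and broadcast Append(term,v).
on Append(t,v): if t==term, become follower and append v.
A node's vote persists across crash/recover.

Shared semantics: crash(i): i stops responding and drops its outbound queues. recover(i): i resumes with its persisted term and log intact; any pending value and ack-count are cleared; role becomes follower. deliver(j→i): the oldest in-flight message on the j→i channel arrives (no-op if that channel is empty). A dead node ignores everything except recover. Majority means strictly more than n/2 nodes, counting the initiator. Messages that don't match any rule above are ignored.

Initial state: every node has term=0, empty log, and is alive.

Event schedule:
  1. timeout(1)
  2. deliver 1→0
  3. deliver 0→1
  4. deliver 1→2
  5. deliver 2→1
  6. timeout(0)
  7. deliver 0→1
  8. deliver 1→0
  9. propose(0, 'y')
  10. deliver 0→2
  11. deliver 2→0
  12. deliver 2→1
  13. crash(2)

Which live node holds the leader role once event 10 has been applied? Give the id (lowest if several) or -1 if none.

after 1 — timeout(1): n1:cand/t1/[-]
after 2 — deliver 1→0: n0:foll/t1/[-]
after 3 — deliver 0→1: n1:lead/t1/[-]
after 4 — deliver 1→2: n2:foll/t1/[-]
after 5 — deliver 2→1: ·
after 6 — timeout(0): n0:cand/t2/[-]
after 7 — deliver 0→1: n1:foll/t2/[-]
after 8 — deliver 1→0: n0:lead/t2/[-]
after 9 — propose(0,'y'): n0:lead/t2/[y]
after 10 — deliver 0→2: n2:foll/t2/[-]

0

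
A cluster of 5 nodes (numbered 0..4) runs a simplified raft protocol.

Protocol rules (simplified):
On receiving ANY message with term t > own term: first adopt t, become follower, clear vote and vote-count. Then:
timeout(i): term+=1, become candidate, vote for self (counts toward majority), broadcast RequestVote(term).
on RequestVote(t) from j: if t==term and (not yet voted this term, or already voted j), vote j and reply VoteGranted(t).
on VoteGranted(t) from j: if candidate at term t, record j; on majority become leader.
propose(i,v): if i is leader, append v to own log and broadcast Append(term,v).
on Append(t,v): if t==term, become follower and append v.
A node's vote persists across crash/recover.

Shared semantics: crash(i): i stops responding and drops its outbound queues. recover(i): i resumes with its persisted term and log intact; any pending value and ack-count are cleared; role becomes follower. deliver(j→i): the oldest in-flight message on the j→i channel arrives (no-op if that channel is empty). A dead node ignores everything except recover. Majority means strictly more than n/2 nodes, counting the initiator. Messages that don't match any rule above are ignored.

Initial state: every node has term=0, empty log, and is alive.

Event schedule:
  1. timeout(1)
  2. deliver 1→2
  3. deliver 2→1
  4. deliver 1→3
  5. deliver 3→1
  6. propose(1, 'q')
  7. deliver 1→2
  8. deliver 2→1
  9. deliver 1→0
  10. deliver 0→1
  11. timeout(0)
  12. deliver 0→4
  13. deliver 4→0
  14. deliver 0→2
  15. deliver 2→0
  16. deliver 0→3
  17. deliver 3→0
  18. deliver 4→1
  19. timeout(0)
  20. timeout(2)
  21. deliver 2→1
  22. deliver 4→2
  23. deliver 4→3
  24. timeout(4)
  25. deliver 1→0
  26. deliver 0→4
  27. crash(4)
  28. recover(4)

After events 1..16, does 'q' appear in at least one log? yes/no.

yes

[1] timeout(1) → N1(cand t1 [-])
[2] deliver 1→2 → N2(foll t1 [-])
[3] deliver 2→1 → ∅
[4] deliver 1→3 → N3(foll t1 [-])
[5] deliver 3→1 → N1(lead t1 [-])
[6] propose(1,'q') → N1(lead t1 [q])
[7] deliver 1→2 → N2(foll t1 [q])
[8] deliver 2→1 → ∅
[9] deliver 1→0 → N0(foll t1 [-])
[10] deliver 0→1 → ∅
[11] timeout(0) → N0(cand t2 [-])
[12] deliver 0→4 → N4(foll t2 [-])
[13] deliver 4→0 → ∅
[14] deliver 0→2 → N2(foll t2 [q])
[15] deliver 2→0 → N0(lead t2 [-])
[16] deliver 0→3 → N3(foll t2 [-])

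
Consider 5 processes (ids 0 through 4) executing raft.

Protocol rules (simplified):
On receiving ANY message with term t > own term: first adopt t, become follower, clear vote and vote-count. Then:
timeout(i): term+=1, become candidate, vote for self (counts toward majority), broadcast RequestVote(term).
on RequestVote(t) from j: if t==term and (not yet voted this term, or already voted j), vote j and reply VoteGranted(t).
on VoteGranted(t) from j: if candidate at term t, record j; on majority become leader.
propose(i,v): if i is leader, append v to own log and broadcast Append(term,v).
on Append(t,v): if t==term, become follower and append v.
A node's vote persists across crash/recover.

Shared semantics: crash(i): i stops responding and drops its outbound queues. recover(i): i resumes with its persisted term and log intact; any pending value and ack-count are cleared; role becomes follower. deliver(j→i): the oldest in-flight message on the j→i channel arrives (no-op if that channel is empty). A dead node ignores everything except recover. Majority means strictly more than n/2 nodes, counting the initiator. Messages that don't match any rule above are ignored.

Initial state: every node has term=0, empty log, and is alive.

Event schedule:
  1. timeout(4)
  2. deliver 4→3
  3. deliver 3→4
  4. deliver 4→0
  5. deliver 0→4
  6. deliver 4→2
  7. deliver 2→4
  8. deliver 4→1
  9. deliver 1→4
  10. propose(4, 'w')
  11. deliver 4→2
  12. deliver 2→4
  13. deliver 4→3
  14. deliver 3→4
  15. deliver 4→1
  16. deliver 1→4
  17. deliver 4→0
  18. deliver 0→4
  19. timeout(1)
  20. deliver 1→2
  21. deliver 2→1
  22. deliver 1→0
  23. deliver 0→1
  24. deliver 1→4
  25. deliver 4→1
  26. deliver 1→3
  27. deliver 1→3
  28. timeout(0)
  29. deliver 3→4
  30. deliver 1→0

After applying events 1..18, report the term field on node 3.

1

after 1 — timeout(4): n4:cand/t1/[-]
after 2 — deliver 4→3: n3:foll/t1/[-]
after 3 — deliver 3→4: ·
after 4 — deliver 4→0: n0:foll/t1/[-]
after 5 — deliver 0→4: n4:lead/t1/[-]
after 6 — deliver 4→2: n2:foll/t1/[-]
after 7 — deliver 2→4: ·
after 8 — deliver 4→1: n1:foll/t1/[-]
after 9 — deliver 1→4: ·
after 10 — propose(4,'w'): n4:lead/t1/[w]
after 11 — deliver 4→2: n2:foll/t1/[w]
after 12 — deliver 2→4: ·
after 13 — deliver 4→3: n3:foll/t1/[w]
after 14 — deliver 3→4: ·
after 15 — deliver 4→1: n1:foll/t1/[w]
after 16 — deliver 1→4: ·
after 17 — deliver 4→0: n0:foll/t1/[w]
after 18 — deliver 0→4: ·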